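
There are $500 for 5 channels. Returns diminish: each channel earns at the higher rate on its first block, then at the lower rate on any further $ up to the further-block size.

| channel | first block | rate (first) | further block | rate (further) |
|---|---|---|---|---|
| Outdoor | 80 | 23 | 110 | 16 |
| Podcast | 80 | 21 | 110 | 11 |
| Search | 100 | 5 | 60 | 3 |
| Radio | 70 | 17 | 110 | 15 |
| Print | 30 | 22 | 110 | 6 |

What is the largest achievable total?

9000

Treat each block as its own option and order by rate: Outdoor/first 23 > Print/first 22 > Podcast/first 21 > Radio/first 17 > Outdoor/second 16 > Radio/second 15 > Podcast/second 11 > Print/second 6 > Search/first 5 > Search/second 3.
Outdoor/first (23): +80 — 420 left.
Print/first (22): +30 — 390 left.
Fill Podcast first block (80 at 21) — 310 left.
Radio/first (17): +70 — 240 left.
Fill Outdoor second block (110 at 16) — 130 left.
Radio/second (15): +110 — 20 left.
20 remain; put them into Podcast second at 11.
Total = 23×80 + 22×30 + 21×80 + 17×70 + 16×110 + 15×110 + 11×20 = 9000.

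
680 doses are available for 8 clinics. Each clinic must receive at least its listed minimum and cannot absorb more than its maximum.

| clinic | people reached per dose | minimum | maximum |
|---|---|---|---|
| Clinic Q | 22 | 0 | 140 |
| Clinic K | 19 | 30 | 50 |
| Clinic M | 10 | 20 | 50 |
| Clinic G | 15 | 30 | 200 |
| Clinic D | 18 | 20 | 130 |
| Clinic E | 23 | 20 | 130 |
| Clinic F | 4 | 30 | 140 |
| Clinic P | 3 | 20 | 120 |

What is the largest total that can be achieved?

Meeting every minimum uses 0+30+20+30+20+20+30+20 = 170 doses, leaving 510.
Rank by people reached per dose: Clinic E 23 > Clinic Q 22 > Clinic K 19 > Clinic D 18 > Clinic G 15 > Clinic M 10 > Clinic F 4 > Clinic P 3.
Clinic E: +110 to 130 (cap) — 400 left.
Give Clinic Q 140 more to hit its cap of 140 — 260 left.
Clinic K: +20 to 50 (cap) — 240 left.
Clinic D takes 110 more to reach its cap of 130 — 130 left.
Clinic G has room for 170 more but only 130 remain, so it gets 160.
Total = 22×140 + 19×50 + 10×20 + 15×160 + 18×130 + 23×130 + 4×30 + 3×20 = 12140.

12140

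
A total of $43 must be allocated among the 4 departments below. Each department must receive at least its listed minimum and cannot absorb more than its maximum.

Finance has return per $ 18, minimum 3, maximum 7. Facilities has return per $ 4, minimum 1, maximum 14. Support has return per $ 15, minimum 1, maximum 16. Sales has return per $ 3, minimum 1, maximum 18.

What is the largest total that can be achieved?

Meeting every minimum uses 3+1+1+1 = 6 $, leaving 37.
Highest return per $ first: Finance 18 > Support 15 > Facilities 4 > Sales 3.
Give Finance 4 more to hit its cap of 7 ; 33 left.
Give Support 15 more to hit its cap of 16 ; 18 left.
Facilities: +13 to 14 (cap) ; 5 left.
Only 5 left; Sales takes them to reach 6.
Total = 18×7 + 4×14 + 15×16 + 3×6 = 440.

440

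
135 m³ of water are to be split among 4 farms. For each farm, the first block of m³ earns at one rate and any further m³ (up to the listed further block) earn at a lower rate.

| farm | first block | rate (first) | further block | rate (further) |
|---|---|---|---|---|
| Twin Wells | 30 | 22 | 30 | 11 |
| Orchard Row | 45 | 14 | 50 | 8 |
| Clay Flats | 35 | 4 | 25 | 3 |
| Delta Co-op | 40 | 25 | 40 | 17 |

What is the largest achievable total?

2690

Order all 8 blocks by rate: Delta Co-op/tier1 25 > Twin Wells/tier1 22 > Delta Co-op/tier2 17 > Orchard Row/tier1 14 > Twin Wells/tier2 11 > Orchard Row/tier2 8 > Clay Flats/tier1 4 > Clay Flats/tier2 3.
Fill Delta Co-op tier1 block (40 at 25) ; 95 left.
Fill Twin Wells tier1 block (30 at 22) ; 65 left.
Fill Delta Co-op tier2 block (40 at 17) ; 25 left.
Orchard Row tier1 at 14: only 25 left, fill 25.
Total = 25×40 + 22×30 + 17×40 + 14×25 = 2690.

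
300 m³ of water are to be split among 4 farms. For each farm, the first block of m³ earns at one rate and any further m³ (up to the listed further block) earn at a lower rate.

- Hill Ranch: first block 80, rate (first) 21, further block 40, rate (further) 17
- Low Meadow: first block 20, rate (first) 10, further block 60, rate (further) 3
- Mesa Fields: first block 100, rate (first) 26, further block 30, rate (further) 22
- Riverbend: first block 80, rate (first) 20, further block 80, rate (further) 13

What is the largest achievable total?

Rank every tier by rate: Mesa Fields/tier1 26 > Mesa Fields/tier2 22 > Hill Ranch/tier1 21 > Riverbend/tier1 20 > Hill Ranch/tier2 17 > Riverbend/tier2 13 > Low Meadow/tier1 10 > Low Meadow/tier2 3.
Fill Mesa Fields tier1 block (100 at 26) ; 200 left.
Mesa Fields/tier2 (22): +30 ; 170 left.
Hill Ranch tier1 at 21: fill all 80 ; 90 left.
Fill Riverbend tier1 block (80 at 20) ; 10 left.
Hill Ranch tier2 at 17: only 10 left, fill 10.
Total = 26×100 + 22×30 + 21×80 + 20×80 + 17×10 = 6710.

6710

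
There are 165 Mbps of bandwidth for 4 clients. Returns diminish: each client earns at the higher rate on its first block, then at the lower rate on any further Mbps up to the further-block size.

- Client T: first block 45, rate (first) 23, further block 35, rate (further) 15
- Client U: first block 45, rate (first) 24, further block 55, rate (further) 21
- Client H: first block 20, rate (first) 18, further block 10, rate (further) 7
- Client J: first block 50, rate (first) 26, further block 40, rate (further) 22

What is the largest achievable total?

3965

Treat each block as its own option and order by rate: Client J/tier1 26 > Client U/tier1 24 > Client T/tier1 23 > Client J/tier2 22 > Client U/tier2 21 > Client H/tier1 18 > Client T/tier2 15 > Client H/tier2 7.
Fill Client J tier1 block (50 at 26) — 115 left.
Fill Client U tier1 block (45 at 24) — 70 left.
Client T/tier1 (23): +45 — 25 left.
25 remain; put them into Client J tier2 at 22.
Total = 26×50 + 24×45 + 23×45 + 22×25 = 3965.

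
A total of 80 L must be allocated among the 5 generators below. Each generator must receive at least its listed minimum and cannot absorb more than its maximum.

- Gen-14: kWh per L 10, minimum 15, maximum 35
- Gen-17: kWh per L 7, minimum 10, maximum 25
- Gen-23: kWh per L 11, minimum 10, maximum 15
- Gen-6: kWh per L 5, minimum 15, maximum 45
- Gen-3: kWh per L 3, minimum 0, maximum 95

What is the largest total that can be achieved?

Meeting every minimum uses 15+10+10+15+0 = 50 L, leaving 30.
Order the generators by kWh per L: Gen-23 11 > Gen-14 10 > Gen-17 7 > Gen-6 5 > Gen-3 3.
Gen-23: +5 to 15 (cap) — 25 left.
Gen-14: +20 to 35 (cap) — 5 left.
Gen-17 has room for 15 more but only 5 remain, so it gets 15.
Total = 10×35 + 7×15 + 11×15 + 5×15 = 695.

695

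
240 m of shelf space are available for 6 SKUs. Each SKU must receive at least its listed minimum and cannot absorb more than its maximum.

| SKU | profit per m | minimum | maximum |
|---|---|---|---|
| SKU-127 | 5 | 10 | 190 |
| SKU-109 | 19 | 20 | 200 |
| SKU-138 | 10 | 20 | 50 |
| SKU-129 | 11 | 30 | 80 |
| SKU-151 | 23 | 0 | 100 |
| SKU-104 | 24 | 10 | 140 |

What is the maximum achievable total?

4780

Meeting every minimum uses 10+20+20+30+0+10 = 90 m, leaving 150.
Rank by profit per m: SKU-104 24 > SKU-151 23 > SKU-109 19 > SKU-129 11 > SKU-138 10 > SKU-127 5.
SKU-104: +130 to 140 (cap) ; 20 left.
SKU-151 has room for 100 more but only 20 remain, so it gets 20.
Total = 5×10 + 19×20 + 10×20 + 11×30 + 23×20 + 24×140 = 4780.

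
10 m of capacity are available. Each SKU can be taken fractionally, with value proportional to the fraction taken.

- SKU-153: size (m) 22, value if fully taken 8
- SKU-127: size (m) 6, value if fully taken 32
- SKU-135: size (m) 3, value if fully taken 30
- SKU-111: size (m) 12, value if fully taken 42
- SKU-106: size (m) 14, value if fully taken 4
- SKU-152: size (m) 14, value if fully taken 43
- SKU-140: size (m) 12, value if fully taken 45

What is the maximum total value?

65.75

Rank by value-to-size ratio: SKU-135 30/3≈10, SKU-127 32/6≈5.33, SKU-140 45/12≈3.75, SKU-111 42/12≈3.5, SKU-152 43/14≈3.07, SKU-153 8/22≈0.364, SKU-106 4/14≈0.286.
All 3 m of SKU-135 fit (value 30) — 7 remain.
Take all of SKU-127 (6 m, value 32) — 1 m left.
Fill the last 1 m with part of SKU-140: 1/12 of it earns 3.75.
Total value = 65.75.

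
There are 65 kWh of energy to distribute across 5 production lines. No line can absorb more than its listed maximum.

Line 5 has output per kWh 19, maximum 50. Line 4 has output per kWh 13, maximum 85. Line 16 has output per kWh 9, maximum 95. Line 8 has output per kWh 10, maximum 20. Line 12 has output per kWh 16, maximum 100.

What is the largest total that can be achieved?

1190

Order the production lines by output per kWh: Line 5 19 > Line 12 16 > Line 4 13 > Line 8 10 > Line 16 9.
Give Line 5 50 to hit its cap of 50 ; 15 left.
Only 15 left; Line 12 takes them to reach 15.
Total = 19×50 + 16×15 = 1190.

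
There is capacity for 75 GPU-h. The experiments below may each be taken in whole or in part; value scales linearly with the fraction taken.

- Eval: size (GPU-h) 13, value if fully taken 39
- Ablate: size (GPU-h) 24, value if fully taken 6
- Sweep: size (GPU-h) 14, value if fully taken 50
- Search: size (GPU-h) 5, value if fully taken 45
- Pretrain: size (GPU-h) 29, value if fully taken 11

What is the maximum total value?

148.5

Sort by value density: Search 45/5≈9, Sweep 50/14≈3.57, Eval 39/13≈3, Pretrain 11/29≈0.379, Ablate 6/24≈0.25.
Search: take in full, 5 GPU-h for value 45 → 70 left.
Take all of Sweep (14 GPU-h, value 50) → 56 GPU-h left.
Take all of Eval (13 GPU-h, value 39) → 43 GPU-h left.
Pretrain: take in full, 29 GPU-h for value 11 → 14 left.
Fill the last 14 GPU-h with part of Ablate: 14/24 of it earns 3.5.
Total value = 148.5.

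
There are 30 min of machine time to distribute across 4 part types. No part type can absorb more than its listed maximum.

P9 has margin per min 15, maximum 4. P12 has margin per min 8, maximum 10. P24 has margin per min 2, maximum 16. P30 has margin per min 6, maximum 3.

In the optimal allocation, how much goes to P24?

Order the part types by margin per min: P9 15 > P12 8 > P30 6 > P24 2.
P9: +4 to 4 (cap) → 26 left.
Give P12 10 to hit its cap of 10 → 16 left.
P30 takes 3 to reach its cap of 3 → 13 left.
P24 has room for 16 but only 13 remain, so it gets 13.

13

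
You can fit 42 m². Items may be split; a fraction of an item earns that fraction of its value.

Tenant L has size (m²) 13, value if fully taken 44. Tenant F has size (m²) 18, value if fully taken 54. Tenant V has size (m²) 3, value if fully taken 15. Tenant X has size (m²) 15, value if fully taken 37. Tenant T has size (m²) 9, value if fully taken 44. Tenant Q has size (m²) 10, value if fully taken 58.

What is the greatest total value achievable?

182

Best value per unit of size first: Tenant Q 58/10≈5.8, Tenant V 15/3≈5, Tenant T 44/9≈4.89, Tenant L 44/13≈3.38, Tenant F 54/18≈3, Tenant X 37/15≈2.47.
All 10 m² of Tenant Q fit (value 58) ; 32 remain.
All 3 m² of Tenant V fit (value 15) ; 29 remain.
All 9 m² of Tenant T fit (value 44) ; 20 remain.
Tenant L: take in full, 13 m² for value 44 ; 7 left.
7 m² left: a 7/18 share of Tenant F gives 54×7/18 = 21.
Total value = 182.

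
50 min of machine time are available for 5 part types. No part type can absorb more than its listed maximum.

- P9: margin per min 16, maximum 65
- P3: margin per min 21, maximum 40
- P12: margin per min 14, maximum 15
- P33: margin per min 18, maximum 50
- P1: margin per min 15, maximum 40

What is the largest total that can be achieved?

Order the part types by margin per min: P3 21 > P33 18 > P9 16 > P1 15 > P12 14.
P3: +40 to 40 (cap) → 10 left.
Only 10 left; P33 takes them to reach 10.
Total = 21×40 + 18×10 = 1020.

1020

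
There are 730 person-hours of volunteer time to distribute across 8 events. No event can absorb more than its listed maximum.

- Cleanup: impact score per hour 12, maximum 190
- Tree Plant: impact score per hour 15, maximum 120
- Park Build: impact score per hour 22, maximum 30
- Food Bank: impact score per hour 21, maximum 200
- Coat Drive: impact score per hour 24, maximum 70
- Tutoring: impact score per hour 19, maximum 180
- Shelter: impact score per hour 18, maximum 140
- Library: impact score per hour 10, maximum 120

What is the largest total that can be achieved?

Highest impact score per hour first: Coat Drive 24 > Park Build 22 > Food Bank 21 > Tutoring 19 > Shelter 18 > Tree Plant 15 > Cleanup 12 > Library 10.
Coat Drive takes 70 to reach its cap of 70 — 660 left.
Park Build takes 30 to reach its cap of 30 — 630 left.
Give Food Bank 200 to hit its cap of 200 — 430 left.
Tutoring: +180 to 180 (cap) — 250 left.
Give Shelter 140 to hit its cap of 140 — 110 left.
Only 110 left; Tree Plant takes them to reach 110.
Total = 15×110 + 22×30 + 21×200 + 24×70 + 19×180 + 18×140 = 14130.

14130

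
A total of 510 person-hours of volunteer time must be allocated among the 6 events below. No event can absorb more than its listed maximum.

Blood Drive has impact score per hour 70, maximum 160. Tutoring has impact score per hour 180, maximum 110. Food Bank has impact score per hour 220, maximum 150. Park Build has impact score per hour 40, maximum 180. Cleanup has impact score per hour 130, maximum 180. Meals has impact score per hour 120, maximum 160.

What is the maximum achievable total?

Rank by impact score per hour: Food Bank 220 > Tutoring 180 > Cleanup 130 > Meals 120 > Blood Drive 70 > Park Build 40.
Food Bank: +150 to 150 (cap) → 360 left.
Tutoring takes 110 to reach its cap of 110 → 250 left.
Cleanup takes 180 to reach its cap of 180 → 70 left.
Meals: +70 (room for 160) → 70. Pool exhausted.
Total = 180×110 + 220×150 + 130×180 + 120×70 = 84600.

84600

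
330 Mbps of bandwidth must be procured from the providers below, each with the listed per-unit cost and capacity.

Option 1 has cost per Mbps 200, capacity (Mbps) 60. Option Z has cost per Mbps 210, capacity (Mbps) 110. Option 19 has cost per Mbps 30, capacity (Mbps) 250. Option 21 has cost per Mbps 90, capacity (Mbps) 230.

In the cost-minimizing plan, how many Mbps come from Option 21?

80

Fill from the cheapest provider first.
Option 19 at 30: take all 250 Mbps ; 80 still needed.
Option 21 (90): take the remaining 80 ; done.
Option 1, Option Z: unused.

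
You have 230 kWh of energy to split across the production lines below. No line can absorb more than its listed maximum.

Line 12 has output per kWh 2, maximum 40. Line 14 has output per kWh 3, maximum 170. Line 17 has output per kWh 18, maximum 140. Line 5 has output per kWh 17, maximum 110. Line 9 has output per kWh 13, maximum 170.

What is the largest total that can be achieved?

Highest output per kWh first: Line 17 18 > Line 5 17 > Line 9 13 > Line 14 3 > Line 12 2.
Line 17: +140 to 140 (cap) → 90 left.
Line 5: +90 (room for 110) → 90. Pool exhausted.
Total = 18×140 + 17×90 = 4050.

4050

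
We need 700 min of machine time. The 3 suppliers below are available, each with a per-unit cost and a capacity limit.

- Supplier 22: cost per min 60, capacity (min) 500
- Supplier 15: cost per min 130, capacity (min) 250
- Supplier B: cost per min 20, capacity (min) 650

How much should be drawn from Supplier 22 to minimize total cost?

50

Fill from the cheapest supplier first.
Supplier B (20): use full 650 — 50 min to go.
Supplier 22 at 60: take 50 of its 500 — requirement met.
Supplier 15: unused.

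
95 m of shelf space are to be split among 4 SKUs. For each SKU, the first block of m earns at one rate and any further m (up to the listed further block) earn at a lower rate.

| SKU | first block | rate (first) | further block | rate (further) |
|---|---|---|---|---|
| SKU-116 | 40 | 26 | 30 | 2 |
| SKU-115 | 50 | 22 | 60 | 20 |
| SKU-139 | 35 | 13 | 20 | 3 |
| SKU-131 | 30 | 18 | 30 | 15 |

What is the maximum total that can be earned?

Treat each block as its own option and order by rate: SKU-116/first 26 > SKU-115/first 22 > SKU-115/second 20 > SKU-131/first 18 > SKU-131/second 15 > SKU-139/first 13 > SKU-139/second 3 > SKU-116/second 2.
Fill SKU-116 first block (40 at 26) — 55 left.
SKU-115 first at 22: fill all 50 — 5 left.
5 remain; put them into SKU-115 second at 20.
Total = 26×40 + 22×50 + 20×5 = 2240.

2240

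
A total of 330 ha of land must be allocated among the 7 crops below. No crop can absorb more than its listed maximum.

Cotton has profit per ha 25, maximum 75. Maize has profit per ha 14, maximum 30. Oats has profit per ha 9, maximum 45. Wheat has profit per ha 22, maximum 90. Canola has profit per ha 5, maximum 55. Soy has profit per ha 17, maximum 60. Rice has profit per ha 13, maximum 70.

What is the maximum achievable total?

Highest profit per ha first: Cotton 25 > Wheat 22 > Soy 17 > Maize 14 > Rice 13 > Oats 9 > Canola 5.
Give Cotton 75 to hit its cap of 75 → 255 left.
Wheat: +90 to 90 (cap) → 165 left.
Soy takes 60 to reach its cap of 60 → 105 left.
Maize: +30 to 30 (cap) → 75 left.
Give Rice 70 to hit its cap of 70 → 5 left.
Oats: +5 (room for 45) → 5. Pool exhausted.
Total = 25×75 + 14×30 + 9×5 + 22×90 + 17×60 + 13×70 = 6250.

6250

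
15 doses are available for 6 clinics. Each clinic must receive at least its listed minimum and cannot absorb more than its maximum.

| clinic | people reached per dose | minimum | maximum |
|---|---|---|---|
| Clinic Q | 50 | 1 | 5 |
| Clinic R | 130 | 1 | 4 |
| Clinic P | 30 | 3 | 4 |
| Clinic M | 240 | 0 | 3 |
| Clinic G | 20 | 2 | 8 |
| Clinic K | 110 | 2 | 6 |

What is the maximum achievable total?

1640

Meeting every minimum uses 1+1+3+0+2+2 = 9 doses, leaving 6.
Order the clinics by people reached per dose: Clinic M 240 > Clinic R 130 > Clinic K 110 > Clinic Q 50 > Clinic P 30 > Clinic G 20.
Give Clinic M 3 more to hit its cap of 3 ; 3 left.
Clinic R takes 3 more to reach its cap of 4 ; 0 left.
Total = 50×1 + 130×4 + 30×3 + 240×3 + 20×2 + 110×2 = 1640.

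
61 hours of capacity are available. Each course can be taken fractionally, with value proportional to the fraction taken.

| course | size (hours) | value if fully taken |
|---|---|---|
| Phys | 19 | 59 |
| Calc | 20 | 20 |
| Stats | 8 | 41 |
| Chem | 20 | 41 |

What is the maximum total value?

155

Sort by value density: Stats 41/8≈5.12, Phys 59/19≈3.11, Chem 41/20≈2.05, Calc 20/20≈1.
All 8 hours of Stats fit (value 41) — 53 remain.
All 19 hours of Phys fit (value 59) — 34 remain.
Take all of Chem (20 hours, value 41) — 14 hours left.
14 hours left: a 14/20 share of Calc gives 20×14/20 = 14.
Total value = 155.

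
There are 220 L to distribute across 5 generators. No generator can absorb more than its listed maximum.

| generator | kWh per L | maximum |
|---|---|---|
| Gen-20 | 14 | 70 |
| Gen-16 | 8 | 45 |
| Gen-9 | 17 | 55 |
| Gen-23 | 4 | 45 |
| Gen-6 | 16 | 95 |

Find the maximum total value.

Order the generators by kWh per L: Gen-9 17 > Gen-6 16 > Gen-20 14 > Gen-16 8 > Gen-23 4.
Gen-9: +55 to 55 (cap) → 165 left.
Gen-6 takes 95 to reach its cap of 95 → 70 left.
Give Gen-20 70 to hit its cap of 70 → 0 left.
Total = 14×70 + 17×55 + 16×95 = 3435.

3435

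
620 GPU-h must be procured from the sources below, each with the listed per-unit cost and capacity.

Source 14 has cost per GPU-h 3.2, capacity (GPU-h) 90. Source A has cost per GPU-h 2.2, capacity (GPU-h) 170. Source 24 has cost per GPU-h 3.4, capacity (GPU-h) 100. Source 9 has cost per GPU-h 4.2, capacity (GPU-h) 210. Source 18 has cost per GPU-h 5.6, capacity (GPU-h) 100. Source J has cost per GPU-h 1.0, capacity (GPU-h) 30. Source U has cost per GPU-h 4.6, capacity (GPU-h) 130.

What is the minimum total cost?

Use sources in increasing cost order.
Source J at 1.0: take all 30 GPU-h — 590 still needed.
Source A at 2.2: take all 170 GPU-h — 420 still needed.
Take 90 from Source 14 at 3.2 — need 330 more.
Take 100 from Source 24 at 3.4 — need 230 more.
Source 9 (4.2): use full 210 — 20 GPU-h to go.
Source U (4.6): take the remaining 20 — done.
Source 18: unused.
Cost = 30×1.0 + 170×2.2 + 90×3.2 + 100×3.4 + 210×4.2 + 20×4.6 = 2006.

2006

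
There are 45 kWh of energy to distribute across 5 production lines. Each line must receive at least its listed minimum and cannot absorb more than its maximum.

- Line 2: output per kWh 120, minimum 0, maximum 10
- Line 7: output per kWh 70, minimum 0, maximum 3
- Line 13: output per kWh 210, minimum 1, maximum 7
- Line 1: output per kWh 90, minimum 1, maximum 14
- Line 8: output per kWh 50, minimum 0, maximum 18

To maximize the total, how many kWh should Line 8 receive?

Meeting every minimum uses 0+0+1+1+0 = 2 kWh, leaving 43.
Order the production lines by output per kWh: Line 13 210 > Line 2 120 > Line 1 90 > Line 7 70 > Line 8 50.
Line 13: +6 to 7 (cap) ; 37 left.
Line 2 takes 10 more to reach its cap of 10 ; 27 left.
Give Line 1 13 more to hit its cap of 14 ; 14 left.
Give Line 7 3 more to hit its cap of 3 ; 11 left.
Line 8 has room for 18 more but only 11 remain, so it gets 11.

11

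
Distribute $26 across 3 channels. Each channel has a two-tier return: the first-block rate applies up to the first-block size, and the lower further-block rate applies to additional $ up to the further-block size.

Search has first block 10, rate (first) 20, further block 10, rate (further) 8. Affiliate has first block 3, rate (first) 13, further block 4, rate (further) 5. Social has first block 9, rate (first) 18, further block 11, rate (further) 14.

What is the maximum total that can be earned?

460

Order all 6 blocks by rate: Search/tier1 20 > Social/tier1 18 > Social/tier2 14 > Affiliate/tier1 13 > Search/tier2 8 > Affiliate/tier2 5.
Fill Search tier1 block (10 at 20) — 16 left.
Social tier1 at 18: fill all 9 — 7 left.
Social/tier2: +7 of 11 at 14; pool empty.
Total = 20×10 + 18×9 + 14×7 = 460.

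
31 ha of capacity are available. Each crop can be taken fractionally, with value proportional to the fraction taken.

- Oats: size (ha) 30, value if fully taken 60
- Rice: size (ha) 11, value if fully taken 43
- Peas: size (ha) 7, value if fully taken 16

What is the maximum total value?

85

Sort by value density: Rice 43/11≈3.91, Peas 16/7≈2.29, Oats 60/30≈2.
All 11 ha of Rice fit (value 43) — 20 remain.
Take all of Peas (7 ha, value 16) — 13 ha left.
Only 13 ha remain; take 13/30 of Oats for value 60×13/30 = 26.
Total value = 85.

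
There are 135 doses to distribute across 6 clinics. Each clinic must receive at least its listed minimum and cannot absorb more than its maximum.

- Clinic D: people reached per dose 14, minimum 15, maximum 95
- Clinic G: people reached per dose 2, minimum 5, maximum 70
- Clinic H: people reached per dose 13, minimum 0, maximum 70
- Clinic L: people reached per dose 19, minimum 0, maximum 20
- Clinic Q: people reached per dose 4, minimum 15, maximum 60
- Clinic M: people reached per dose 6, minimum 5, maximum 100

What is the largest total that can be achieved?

Meeting every minimum uses 15+5+0+0+15+5 = 40 doses, leaving 95.
Order the clinics by people reached per dose: Clinic L 19 > Clinic D 14 > Clinic H 13 > Clinic M 6 > Clinic Q 4 > Clinic G 2.
Clinic L takes 20 more to reach its cap of 20 — 75 left.
Only 75 left; Clinic D takes them to reach 90.
Total = 14×90 + 2×5 + 19×20 + 4×15 + 6×5 = 1740.

1740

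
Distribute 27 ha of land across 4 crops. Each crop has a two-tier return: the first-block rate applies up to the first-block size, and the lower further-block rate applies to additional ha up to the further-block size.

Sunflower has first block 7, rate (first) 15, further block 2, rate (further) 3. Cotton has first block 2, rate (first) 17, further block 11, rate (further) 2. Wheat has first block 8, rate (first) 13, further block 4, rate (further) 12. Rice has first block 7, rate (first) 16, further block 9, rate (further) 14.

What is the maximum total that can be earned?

Treat each block as its own option and order by rate: Cotton/tier1 17 > Rice/tier1 16 > Sunflower/tier1 15 > Rice/tier2 14 > Wheat/tier1 13 > Wheat/tier2 12 > Sunflower/tier2 3 > Cotton/tier2 2.
Cotton tier1 at 17: fill all 2 ; 25 left.
Rice tier1 at 16: fill all 7 ; 18 left.
Sunflower/tier1 (15): +7 ; 11 left.
Rice/tier2 (14): +9 ; 2 left.
Wheat tier1 at 13: only 2 left, fill 2.
Total = 17×2 + 16×7 + 15×7 + 14×9 + 13×2 = 403.

403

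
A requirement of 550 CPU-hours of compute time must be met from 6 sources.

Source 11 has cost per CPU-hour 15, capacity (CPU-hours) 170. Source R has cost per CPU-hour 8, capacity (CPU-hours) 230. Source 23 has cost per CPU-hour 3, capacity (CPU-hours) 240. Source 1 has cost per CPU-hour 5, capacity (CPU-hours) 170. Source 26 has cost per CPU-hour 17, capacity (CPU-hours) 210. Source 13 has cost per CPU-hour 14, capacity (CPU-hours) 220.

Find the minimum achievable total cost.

Use sources in increasing cost order.
Take 240 from Source 23 at 3 ; need 310 more.
Source 1 (5): use full 170 ; 140 CPU-hours to go.
Take 140 from Source R at 8 to finish.
Source 13, Source 11, Source 26: unused.
Cost = 240×3 + 170×5 + 140×8 = 2690.

2690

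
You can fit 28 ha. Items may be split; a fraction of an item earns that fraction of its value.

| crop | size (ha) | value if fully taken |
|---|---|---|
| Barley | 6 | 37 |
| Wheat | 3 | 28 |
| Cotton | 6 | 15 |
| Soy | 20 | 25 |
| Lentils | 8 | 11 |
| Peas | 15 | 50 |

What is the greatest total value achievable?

Rank by value-to-size ratio: Wheat 28/3≈9.33, Barley 37/6≈6.17, Peas 50/15≈3.33, Cotton 15/6≈2.5, Lentils 11/8≈1.38, Soy 25/20≈1.25.
All 3 ha of Wheat fit (value 28) → 25 remain.
All 6 ha of Barley fit (value 37) → 19 remain.
Take all of Peas (15 ha, value 50) → 4 ha left.
4 ha left: a 4/6 share of Cotton gives 15×4/6 = 10.
Total value = 125.

125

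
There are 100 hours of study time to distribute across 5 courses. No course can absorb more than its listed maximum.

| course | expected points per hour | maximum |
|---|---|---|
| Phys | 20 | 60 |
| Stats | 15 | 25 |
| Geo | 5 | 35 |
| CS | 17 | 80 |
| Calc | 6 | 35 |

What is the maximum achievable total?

1880

Order the courses by expected points per hour: Phys 20 > CS 17 > Stats 15 > Calc 6 > Geo 5.
Phys takes 60 to reach its cap of 60 ; 40 left.
CS: +40 (room for 80) → 40. Pool exhausted.
Total = 20×60 + 17×40 = 1880.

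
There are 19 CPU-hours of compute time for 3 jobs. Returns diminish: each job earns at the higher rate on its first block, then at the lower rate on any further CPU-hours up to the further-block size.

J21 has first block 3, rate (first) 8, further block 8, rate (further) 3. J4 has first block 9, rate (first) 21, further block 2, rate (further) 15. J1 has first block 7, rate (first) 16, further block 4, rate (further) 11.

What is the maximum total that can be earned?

Order all 6 blocks by rate: J4/tier1 21 > J1/tier1 16 > J4/tier2 15 > J1/tier2 11 > J21/tier1 8 > J21/tier2 3.
Fill J4 tier1 block (9 at 21) → 10 left.
J1 tier1 at 16: fill all 7 → 3 left.
Fill J4 tier2 block (2 at 15) → 1 left.
J1/tier2: +1 of 4 at 11; pool empty.
Total = 21×9 + 16×7 + 15×2 + 11×1 = 342.

342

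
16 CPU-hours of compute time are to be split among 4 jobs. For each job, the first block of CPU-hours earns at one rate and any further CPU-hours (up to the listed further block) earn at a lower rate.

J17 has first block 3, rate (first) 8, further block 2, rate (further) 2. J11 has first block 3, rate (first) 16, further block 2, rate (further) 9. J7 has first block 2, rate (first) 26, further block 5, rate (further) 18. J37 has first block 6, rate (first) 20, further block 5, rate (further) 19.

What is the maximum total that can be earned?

321

Treat each block as its own option and order by rate: J7/T1 26 > J37/T1 20 > J37/T2 19 > J7/T2 18 > J11/T1 16 > J11/T2 9 > J17/T1 8 > J17/T2 2.
Fill J7 T1 block (2 at 26) → 14 left.
J37/T1 (20): +6 → 8 left.
Fill J37 T2 block (5 at 19) → 3 left.
J7 T2 at 18: only 3 left, fill 3.
Total = 26×2 + 20×6 + 19×5 + 18×3 = 321.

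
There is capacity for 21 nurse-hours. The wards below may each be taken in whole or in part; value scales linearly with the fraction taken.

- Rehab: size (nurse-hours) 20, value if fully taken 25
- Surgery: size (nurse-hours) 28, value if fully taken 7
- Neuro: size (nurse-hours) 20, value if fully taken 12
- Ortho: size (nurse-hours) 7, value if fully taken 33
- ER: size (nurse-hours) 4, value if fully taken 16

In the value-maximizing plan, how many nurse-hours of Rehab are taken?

Best value per unit of size first: Ortho 33/7≈4.71, ER 16/4≈4, Rehab 25/20≈1.25, Neuro 12/20≈0.6, Surgery 7/28≈0.25.
Take all of Ortho (7 nurse-hours, value 33) → 14 nurse-hours left.
All 4 nurse-hours of ER fit (value 16) → 10 remain.
Fill the last 10 nurse-hours with part of Rehab: 10/20 of it earns 12.5.

10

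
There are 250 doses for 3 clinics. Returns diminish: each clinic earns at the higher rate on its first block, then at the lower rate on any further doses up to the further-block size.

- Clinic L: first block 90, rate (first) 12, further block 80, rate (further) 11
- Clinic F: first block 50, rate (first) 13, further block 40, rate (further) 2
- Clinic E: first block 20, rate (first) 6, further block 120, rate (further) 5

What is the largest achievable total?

Rank every tier by rate: Clinic F/first 13 > Clinic L/first 12 > Clinic L/second 11 > Clinic E/first 6 > Clinic E/second 5 > Clinic F/second 2.
Clinic F first at 13: fill all 50 — 200 left.
Fill Clinic L first block (90 at 12) — 110 left.
Clinic L/second (11): +80 — 30 left.
Clinic E/first (6): +20 — 10 left.
Clinic E/second: +10 of 120 at 5; pool empty.
Total = 13×50 + 12×90 + 11×80 + 6×20 + 5×10 = 2780.

2780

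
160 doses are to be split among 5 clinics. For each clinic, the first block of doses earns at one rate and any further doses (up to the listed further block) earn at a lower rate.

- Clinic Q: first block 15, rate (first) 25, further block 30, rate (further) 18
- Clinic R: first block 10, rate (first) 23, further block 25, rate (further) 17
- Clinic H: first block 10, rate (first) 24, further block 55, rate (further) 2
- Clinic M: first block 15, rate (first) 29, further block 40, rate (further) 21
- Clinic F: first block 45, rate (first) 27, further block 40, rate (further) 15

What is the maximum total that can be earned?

Order all 10 blocks by rate: Clinic M/first 29 > Clinic F/first 27 > Clinic Q/first 25 > Clinic H/first 24 > Clinic R/first 23 > Clinic M/second 21 > Clinic Q/second 18 > Clinic R/second 17 > Clinic F/second 15 > Clinic H/second 2.
Clinic M first at 29: fill all 15 → 145 left.
Fill Clinic F first block (45 at 27) → 100 left.
Fill Clinic Q first block (15 at 25) → 85 left.
Fill Clinic H first block (10 at 24) → 75 left.
Clinic R first at 23: fill all 10 → 65 left.
Clinic M/second (21): +40 → 25 left.
Clinic Q/second: +25 of 30 at 18; pool empty.
Total = 29×15 + 27×45 + 25×15 + 24×10 + 23×10 + 21×40 + 18×25 = 3785.

3785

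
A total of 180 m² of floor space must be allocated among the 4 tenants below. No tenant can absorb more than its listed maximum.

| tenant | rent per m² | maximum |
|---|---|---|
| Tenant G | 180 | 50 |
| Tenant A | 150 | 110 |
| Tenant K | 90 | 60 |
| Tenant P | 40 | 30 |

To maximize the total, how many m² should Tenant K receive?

20

Highest rent per m² first: Tenant G 180 > Tenant A 150 > Tenant K 90 > Tenant P 40.
Tenant G: +50 to 50 (cap) — 130 left.
Tenant A: +110 to 110 (cap) — 20 left.
Tenant K has room for 60 but only 20 remain, so it gets 20.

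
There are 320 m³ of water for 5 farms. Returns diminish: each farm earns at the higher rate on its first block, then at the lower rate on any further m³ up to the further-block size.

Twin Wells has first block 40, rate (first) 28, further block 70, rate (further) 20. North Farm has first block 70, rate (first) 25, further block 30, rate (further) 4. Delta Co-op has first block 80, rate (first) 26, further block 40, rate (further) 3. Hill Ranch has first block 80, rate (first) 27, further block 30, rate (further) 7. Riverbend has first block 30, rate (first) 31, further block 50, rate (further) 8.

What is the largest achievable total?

8440

Order all 10 blocks by rate: Riverbend/T1 31 > Twin Wells/T1 28 > Hill Ranch/T1 27 > Delta Co-op/T1 26 > North Farm/T1 25 > Twin Wells/T2 20 > Riverbend/T2 8 > Hill Ranch/T2 7 > North Farm/T2 4 > Delta Co-op/T2 3.
Riverbend/T1 (31): +30 — 290 left.
Twin Wells/T1 (28): +40 — 250 left.
Hill Ranch/T1 (27): +80 — 170 left.
Delta Co-op/T1 (26): +80 — 90 left.
North Farm/T1 (25): +70 — 20 left.
Twin Wells/T2: +20 of 70 at 20; pool empty.
Total = 31×30 + 28×40 + 27×80 + 26×80 + 25×70 + 20×20 = 8440.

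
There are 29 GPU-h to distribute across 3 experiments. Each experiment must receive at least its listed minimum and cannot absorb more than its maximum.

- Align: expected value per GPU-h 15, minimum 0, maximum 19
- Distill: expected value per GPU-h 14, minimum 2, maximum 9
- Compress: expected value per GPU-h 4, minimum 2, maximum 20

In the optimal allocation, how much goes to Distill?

Meeting every minimum uses 0+2+2 = 4 GPU-h, leaving 25.
Order the experiments by expected value per GPU-h: Align 15 > Distill 14 > Compress 4.
Give Align 19 more to hit its cap of 19 → 6 left.
Only 6 left; Distill takes them to reach 8.

8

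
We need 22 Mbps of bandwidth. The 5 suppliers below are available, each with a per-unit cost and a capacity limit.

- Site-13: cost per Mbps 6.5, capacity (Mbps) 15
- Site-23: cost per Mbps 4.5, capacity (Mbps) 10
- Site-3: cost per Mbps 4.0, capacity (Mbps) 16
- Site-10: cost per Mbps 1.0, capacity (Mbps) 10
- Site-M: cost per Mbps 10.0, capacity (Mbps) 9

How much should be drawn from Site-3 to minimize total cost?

Fill from the cheapest supplier first.
Site-10 at 1.0: take all 10 Mbps → 12 still needed.
Site-3 (4.0): take the remaining 12 → done.
Site-23, Site-13, Site-M: unused.

12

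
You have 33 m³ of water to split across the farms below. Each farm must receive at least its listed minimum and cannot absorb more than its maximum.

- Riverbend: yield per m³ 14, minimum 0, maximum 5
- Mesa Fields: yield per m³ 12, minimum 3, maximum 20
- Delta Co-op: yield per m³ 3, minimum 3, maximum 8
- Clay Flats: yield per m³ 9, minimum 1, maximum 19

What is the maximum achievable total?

364

Meeting every minimum uses 0+3+3+1 = 7 m³, leaving 26.
Rank by yield per m³: Riverbend 14 > Mesa Fields 12 > Clay Flats 9 > Delta Co-op 3.
Riverbend: +5 to 5 (cap) — 21 left.
Mesa Fields: +17 to 20 (cap) — 4 left.
Clay Flats: +4 (room for 18) → 5. Pool exhausted.
Total = 14×5 + 12×20 + 3×3 + 9×5 = 364.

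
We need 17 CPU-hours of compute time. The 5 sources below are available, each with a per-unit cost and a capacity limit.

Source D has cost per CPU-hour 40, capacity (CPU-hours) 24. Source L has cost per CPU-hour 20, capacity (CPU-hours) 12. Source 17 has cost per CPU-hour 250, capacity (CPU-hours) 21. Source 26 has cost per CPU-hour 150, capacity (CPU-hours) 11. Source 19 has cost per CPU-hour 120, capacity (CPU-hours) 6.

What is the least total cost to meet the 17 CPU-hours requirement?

440

Fill from the cheapest source first.
Source L at 20: take all 12 CPU-hours → 5 still needed.
Source D at 40: take 5 of its 24 → requirement met.
Source 19, Source 26, Source 17: unused.
Cost = 12×20 + 5×40 = 440.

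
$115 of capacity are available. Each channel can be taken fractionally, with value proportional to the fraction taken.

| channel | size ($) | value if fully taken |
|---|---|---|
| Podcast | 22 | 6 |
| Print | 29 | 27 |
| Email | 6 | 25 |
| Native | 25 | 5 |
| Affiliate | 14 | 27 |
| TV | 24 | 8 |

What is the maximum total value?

97

Rank by value-to-size ratio: Email 25/6≈4.17, Affiliate 27/14≈1.93, Print 27/29≈0.931, TV 8/24≈0.333, Podcast 6/22≈0.273, Native 5/25≈0.2.
Take all of Email (6 $, value 25) — 109 $ left.
All 14 $ of Affiliate fit (value 27) — 95 remain.
Take all of Print (29 $, value 27) — 66 $ left.
TV: take in full, 24 $ for value 8 — 42 left.
Take all of Podcast (22 $, value 6) — 20 $ left.
Fill the last 20 $ with part of Native: 20/25 of it earns 4.
Total value = 97.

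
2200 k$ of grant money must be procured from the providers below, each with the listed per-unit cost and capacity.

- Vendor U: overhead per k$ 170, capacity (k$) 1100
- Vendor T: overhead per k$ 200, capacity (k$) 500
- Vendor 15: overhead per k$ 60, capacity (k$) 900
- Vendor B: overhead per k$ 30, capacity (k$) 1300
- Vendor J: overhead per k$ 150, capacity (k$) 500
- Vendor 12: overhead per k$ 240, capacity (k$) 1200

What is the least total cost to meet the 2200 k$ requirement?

Fill from the cheapest provider first.
Vendor B at 30: take all 1300 k$ ; 900 still needed.
Take 900 from Vendor 15 at 60 ; need 0 more.
Vendor J, Vendor U, Vendor T, Vendor 12: unused.
Cost = 1300×30 + 900×60 = 93000.

93000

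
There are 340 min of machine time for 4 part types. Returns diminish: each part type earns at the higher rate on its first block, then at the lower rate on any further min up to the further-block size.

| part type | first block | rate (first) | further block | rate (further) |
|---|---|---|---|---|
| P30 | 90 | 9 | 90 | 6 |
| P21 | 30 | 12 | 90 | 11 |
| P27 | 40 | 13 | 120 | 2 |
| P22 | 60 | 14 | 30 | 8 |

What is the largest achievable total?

Order all 8 blocks by rate: P22/first 14 > P27/first 13 > P21/first 12 > P21/second 11 > P30/first 9 > P22/second 8 > P30/second 6 > P27/second 2.
Fill P22 first block (60 at 14) — 280 left.
P27 first at 13: fill all 40 — 240 left.
Fill P21 first block (30 at 12) — 210 left.
P21/second (11): +90 — 120 left.
Fill P30 first block (90 at 9) — 30 left.
P22 second at 8: fill all 30 — 0 left.
Total = 14×60 + 13×40 + 12×30 + 11×90 + 9×90 + 8×30 = 3760.

3760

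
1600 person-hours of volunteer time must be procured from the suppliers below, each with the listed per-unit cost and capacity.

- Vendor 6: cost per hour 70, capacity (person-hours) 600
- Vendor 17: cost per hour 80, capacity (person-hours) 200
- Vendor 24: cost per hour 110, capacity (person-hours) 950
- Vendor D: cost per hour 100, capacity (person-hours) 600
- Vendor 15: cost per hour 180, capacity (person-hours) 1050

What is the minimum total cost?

Cheapest first:
Take 600 from Vendor 6 at 70 → need 1000 more.
Take 200 from Vendor 17 at 80 → need 800 more.
Take 600 from Vendor D at 100 → need 200 more.
Take 200 from Vendor 24 at 110 to finish.
Vendor 15: unused.
Cost = 600×70 + 200×80 + 600×100 + 200×110 = 140000.

140000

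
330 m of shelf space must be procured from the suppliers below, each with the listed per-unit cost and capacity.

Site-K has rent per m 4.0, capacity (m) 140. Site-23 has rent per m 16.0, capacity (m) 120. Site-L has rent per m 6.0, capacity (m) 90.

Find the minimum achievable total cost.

2700

Cheapest first:
Site-K at 4.0: take all 140 m — 190 still needed.
Site-L (6.0): use full 90 — 100 m to go.
Site-23 at 16.0: take 100 of its 120 — requirement met.
Cost = 140×4.0 + 90×6.0 + 100×16.0 = 2700.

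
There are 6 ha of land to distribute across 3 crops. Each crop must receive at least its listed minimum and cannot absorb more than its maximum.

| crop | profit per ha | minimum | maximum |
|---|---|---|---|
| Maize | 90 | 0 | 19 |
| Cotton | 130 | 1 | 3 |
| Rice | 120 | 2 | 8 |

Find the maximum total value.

Meeting every minimum uses 0+1+2 = 3 ha, leaving 3.
Highest profit per ha first: Cotton 130 > Rice 120 > Maize 90.
Cotton: +2 to 3 (cap) ; 1 left.
Only 1 left; Rice takes them to reach 3.
Total = 130×3 + 120×3 = 750.

750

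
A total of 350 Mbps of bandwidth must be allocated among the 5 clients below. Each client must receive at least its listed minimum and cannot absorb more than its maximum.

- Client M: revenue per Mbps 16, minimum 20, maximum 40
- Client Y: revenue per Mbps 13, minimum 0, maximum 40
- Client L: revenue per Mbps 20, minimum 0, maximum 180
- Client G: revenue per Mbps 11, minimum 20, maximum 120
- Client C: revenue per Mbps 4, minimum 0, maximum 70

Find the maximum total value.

Meeting every minimum uses 20+0+0+20+0 = 40 Mbps, leaving 310.
Highest revenue per Mbps first: Client L 20 > Client M 16 > Client Y 13 > Client G 11 > Client C 4.
Client L: +180 to 180 (cap) → 130 left.
Give Client M 20 more to hit its cap of 40 → 110 left.
Give Client Y 40 more to hit its cap of 40 → 70 left.
Client G has room for 100 more but only 70 remain, so it gets 90.
Total = 16×40 + 13×40 + 20×180 + 11×90 = 5750.

5750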